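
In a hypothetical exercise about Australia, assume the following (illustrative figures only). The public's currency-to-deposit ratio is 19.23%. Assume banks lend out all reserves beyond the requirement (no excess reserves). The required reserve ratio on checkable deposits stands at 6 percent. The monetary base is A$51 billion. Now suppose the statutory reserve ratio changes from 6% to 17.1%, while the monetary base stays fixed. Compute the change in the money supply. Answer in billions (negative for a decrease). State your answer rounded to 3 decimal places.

Initially m₁ = (1 + 0.1923) / (0.06 + 0.1923) ≈ 4.725723, so M₁ = 4.725723 × 51 ≈ 241.0119 billion.
After the change m₂ = (1 + 0.1923) / (0.171 + 0.1923) ≈ 3.281861, so M₂ = 3.281861 × 51 ≈ 167.3749 billion.
ΔM = M₂ − M₁ = 167.3749 − 241.0119 = -73.637 billion.

-73.637 billion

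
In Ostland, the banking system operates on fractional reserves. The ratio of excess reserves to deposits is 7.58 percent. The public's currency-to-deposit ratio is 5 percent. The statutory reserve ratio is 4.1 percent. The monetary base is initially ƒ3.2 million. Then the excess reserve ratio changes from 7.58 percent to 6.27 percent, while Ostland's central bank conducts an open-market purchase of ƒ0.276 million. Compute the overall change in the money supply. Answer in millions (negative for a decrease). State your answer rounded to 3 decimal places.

Before: m₁ = (1 + 0.05) / (0.041 + 0.0758 + 0.05) ≈ 6.29496, MB₁ = 3.2, so M₁ = 6.29496 × 3.2 ≈ 20.1439 million.
After: m₂ = (1 + 0.05) / (0.041 + 0.0627 + 0.05) ≈ 6.83149, MB₂ = 3.2 + 0.276 = 3.476, so M₂ = 6.83149 × 3.476 ≈ 23.7463 million.
ΔM = M₂ − M₁ = 23.7463 − 20.1439 = 3.6024 million.

ƒ3.602 million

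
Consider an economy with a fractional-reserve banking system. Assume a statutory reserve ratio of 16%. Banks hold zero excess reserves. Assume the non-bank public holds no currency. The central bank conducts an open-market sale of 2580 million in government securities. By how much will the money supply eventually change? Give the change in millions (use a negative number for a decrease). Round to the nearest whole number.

The simple money multiplier is m = 1/rr = 1/0.16 = 6.25.
An open-market sale reduces the monetary base by 2580 million, so ΔM = m × ΔMB = 6.25 × (−2580) = -16125 million.

-16125 million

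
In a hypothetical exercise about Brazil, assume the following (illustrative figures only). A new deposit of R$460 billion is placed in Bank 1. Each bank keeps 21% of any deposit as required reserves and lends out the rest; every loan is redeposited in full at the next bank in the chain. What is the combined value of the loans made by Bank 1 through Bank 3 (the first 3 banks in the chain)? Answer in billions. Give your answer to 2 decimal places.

Bank i lends (1 − rr)^i of the original deposit: Bank 1 lends 460·0.7900 = 363.4000, Bank 2 lends 460·0.7900² = 287.0860, and so on.
Summing a geometric series: total = 460·[0.7900·(1 − 0.7900^3) / (1 − 0.7900)] ≈ 877.2839 billion.

R$877.28 billion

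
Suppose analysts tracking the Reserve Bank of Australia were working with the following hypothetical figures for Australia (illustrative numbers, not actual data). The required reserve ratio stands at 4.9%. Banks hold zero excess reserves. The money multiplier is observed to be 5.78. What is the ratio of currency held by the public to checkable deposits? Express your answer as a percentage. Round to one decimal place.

Using m = 5.78. From m = (1 + c)/(c + rr + e), rearranging gives 1 + c = m·(c + rr + e), so c·(1 − m) = m·(rr + e) − 1.
Hence c = [m·(rr + e) − 1]/(1 − m) = [5.78 × (0.049 + 0) − 1] / (1 − 5.78) ≈ 0.149954.

15.0%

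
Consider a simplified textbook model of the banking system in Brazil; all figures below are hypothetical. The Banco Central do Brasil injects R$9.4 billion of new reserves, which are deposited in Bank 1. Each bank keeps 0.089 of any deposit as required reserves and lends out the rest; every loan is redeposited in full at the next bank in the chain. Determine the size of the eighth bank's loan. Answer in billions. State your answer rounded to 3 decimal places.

R$4.459 billion

Each bank lends a fraction (1 − rr) = 0.9110 of the deposit it receives, so Bank 8 receives 9.4·0.9110^7 and lends 9.4·0.9110^8 ≈ 4.4594 billion.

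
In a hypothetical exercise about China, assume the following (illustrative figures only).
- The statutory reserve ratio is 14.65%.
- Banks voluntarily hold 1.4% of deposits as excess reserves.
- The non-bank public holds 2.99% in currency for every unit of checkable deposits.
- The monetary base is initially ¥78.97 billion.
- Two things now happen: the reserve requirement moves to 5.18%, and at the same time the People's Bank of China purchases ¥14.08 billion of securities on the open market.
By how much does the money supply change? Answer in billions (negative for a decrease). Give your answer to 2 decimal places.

¥574.22 billion

Before: m₁ = (1 + 0.0299) / (0.1465 + 0.014 + 0.0299) ≈ 5.40914, MB₁ = 78.97, so M₁ = 5.40914 × 78.97 ≈ 427.1598 billion.
After: m₂ = (1 + 0.0299) / (0.0518 + 0.014 + 0.0299) ≈ 10.76176, MB₂ = 78.97 + 14.08 = 93.05, so M₂ = 10.76176 × 93.05 ≈ 1001.3818 billion.
ΔM = M₂ − M₁ = 1001.3818 − 427.1598 = 574.222 billion.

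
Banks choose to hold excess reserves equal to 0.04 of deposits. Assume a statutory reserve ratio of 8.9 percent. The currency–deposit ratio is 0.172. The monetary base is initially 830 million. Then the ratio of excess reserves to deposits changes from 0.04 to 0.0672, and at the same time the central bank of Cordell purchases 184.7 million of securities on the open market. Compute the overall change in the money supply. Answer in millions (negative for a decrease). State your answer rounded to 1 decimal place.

391.7 million

Before: m₁ = (1 + 0.172) / (0.089 + 0.04 + 0.172) ≈ 3.893688, MB₁ = 830, so M₁ = 3.893688 × 830 ≈ 3231.761 million.
After: m₂ = (1 + 0.172) / (0.089 + 0.0672 + 0.172) ≈ 3.570993, MB₂ = 830 + 184.7 = 1014.7, so M₂ = 3.570993 × 1014.7 ≈ 3623.4866 million.
ΔM = M₂ − M₁ = 3623.4866 − 3231.761 = 391.7256 million.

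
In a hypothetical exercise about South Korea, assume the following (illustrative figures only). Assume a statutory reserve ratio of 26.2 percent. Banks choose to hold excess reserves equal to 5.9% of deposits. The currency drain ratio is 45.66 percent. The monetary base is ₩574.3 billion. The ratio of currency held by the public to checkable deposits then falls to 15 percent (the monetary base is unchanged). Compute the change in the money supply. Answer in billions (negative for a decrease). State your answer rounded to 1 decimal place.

₩326.4 billion

Initially m₁ = (1 + 0.4566) / (0.262 + 0.059 + 0.4566) ≈ 1.87320, so M₁ = 1.87320 × 574.3 ≈ 1075.7788 billion.
After the change m₂ = (1 + 0.15) / (0.262 + 0.059 + 0.15) ≈ 2.44161, so M₂ = 2.44161 × 574.3 ≈ 1402.2166 billion.
ΔM = M₂ − M₁ = 1402.2166 − 1075.7788 = 326.4378 billion.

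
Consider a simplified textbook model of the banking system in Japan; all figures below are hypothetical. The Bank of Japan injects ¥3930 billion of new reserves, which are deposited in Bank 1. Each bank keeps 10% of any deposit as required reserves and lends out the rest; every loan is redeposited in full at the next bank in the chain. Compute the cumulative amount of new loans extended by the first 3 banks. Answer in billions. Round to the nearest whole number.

Bank i lends (1 − rr)^i of the original deposit: Bank 1 lends 3930·0.9000 = 3537.0000, Bank 2 lends 3930·0.9000² = 3183.3000, and so on.
Summing a geometric series: total = 3930·[0.9000·(1 − 0.9000^3) / (1 − 0.9000)] = 9585.2700 billion.

¥9585 billion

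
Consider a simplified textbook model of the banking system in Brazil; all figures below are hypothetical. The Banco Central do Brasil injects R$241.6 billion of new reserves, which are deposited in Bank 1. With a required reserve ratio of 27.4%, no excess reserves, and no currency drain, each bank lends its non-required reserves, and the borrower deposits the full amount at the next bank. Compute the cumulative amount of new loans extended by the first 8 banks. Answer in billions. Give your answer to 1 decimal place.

Bank i lends (1 − rr)^i of the original deposit: Bank 1 lends 241.6·0.7260 = 175.4016, Bank 2 lends 241.6·0.7260² ≈ 127.3416, and so on.
Summing a geometric series: total = 241.6·[0.7260·(1 − 0.7260^8) / (1 − 0.7260)] ≈ 590.7463 billion.

R$590.7 billion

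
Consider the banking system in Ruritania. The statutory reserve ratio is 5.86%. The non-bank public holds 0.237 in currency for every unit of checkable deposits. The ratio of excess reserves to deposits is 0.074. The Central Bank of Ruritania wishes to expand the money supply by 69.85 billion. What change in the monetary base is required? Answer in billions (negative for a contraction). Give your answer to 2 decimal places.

The money multiplier is m = (1 + c) / (rr + e + c) = (1 + 0.237) / (0.0586 + 0.074 + 0.237) ≈ 3.34686.
ΔMB = ΔM / m = (+69.85) / 3.34686 ≈ 20.8703 billion.

20.87 billion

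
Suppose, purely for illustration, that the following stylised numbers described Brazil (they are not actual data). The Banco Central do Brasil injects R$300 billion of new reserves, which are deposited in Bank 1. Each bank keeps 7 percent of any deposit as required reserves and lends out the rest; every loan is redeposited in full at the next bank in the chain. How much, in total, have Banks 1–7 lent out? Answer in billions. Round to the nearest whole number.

R$1588 billion

Bank i lends (1 − rr)^i of the original deposit: Bank 1 lends 300·0.9300 = 279.0000, Bank 2 lends 300·0.9300² = 259.4700, and so on.
Summing a geometric series: total = 300·[0.9300·(1 − 0.9300^7) / (1 − 0.9300)] ≈ 1587.5065 billion.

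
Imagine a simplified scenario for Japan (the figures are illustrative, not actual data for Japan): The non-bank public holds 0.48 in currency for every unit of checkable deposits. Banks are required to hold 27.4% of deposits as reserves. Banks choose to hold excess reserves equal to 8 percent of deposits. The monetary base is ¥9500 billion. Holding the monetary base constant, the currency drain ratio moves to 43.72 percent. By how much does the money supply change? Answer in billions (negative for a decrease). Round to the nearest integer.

Initially m₁ = (1 + 0.48) / (0.274 + 0.08 + 0.48) ≈ 1.77458, so M₁ = 1.77458 × 9500 = 16858.51 billion.
After the change m₂ = (1 + 0.4372) / (0.274 + 0.08 + 0.4372) ≈ 1.81648, so M₂ = 1.81648 × 9500 = 17256.56 billion.
ΔM = M₂ − M₁ = 17256.56 − 16858.51 = 398.05 billion.

¥398 billion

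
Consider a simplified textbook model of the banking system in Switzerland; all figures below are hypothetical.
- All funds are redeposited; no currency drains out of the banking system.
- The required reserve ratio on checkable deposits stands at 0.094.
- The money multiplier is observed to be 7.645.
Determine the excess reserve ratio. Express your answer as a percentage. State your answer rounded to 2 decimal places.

3.68%

Using m = 7.645. Since m = (1 + c)/(c + rr + e), the denominator satisfies c + rr + e = (1 + c)/m = (1 + 0) / 7.645 ≈ 0.130804.
With c = 0 and rr = 0.094, the excess reserve ratio is 0.130804 − 0 − 0.094 = 0.036804.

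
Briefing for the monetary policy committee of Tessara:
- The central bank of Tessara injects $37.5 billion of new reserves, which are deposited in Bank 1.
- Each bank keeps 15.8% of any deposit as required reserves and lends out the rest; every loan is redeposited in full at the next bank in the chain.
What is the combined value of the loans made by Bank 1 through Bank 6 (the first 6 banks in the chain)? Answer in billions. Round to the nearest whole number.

Bank i lends (1 − rr)^i of the original deposit: Bank 1 lends 37.5·0.8420 = 31.5750, Bank 2 lends 37.5·0.8420² ≈ 26.5861, and so on.
Summing a geometric series: total = 37.5·[0.8420·(1 − 0.8420^6) / (1 − 0.8420)] ≈ 128.6288 billion.

$129 billion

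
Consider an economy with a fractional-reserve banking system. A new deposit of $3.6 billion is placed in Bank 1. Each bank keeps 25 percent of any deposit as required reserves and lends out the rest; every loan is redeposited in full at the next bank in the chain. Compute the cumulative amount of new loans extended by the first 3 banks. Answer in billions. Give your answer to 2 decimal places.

Bank i lends (1 − rr)^i of the original deposit: Bank 1 lends 3.6·0.7500 = 2.7000, Bank 2 lends 3.6·0.7500² = 2.0250, and so on.
Summing a geometric series: total = 3.6·[0.7500·(1 − 0.7500^3) / (1 − 0.7500)] ≈ 6.2438 billion.

$6.24 billion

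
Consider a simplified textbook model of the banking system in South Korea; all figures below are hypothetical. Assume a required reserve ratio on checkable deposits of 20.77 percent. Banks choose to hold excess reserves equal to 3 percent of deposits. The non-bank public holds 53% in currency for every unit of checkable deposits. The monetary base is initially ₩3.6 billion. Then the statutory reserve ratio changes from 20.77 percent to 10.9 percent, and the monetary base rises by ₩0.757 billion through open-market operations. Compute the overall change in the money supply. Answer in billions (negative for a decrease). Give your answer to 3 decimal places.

Before: m₁ = (1 + 0.53) / (0.2077 + 0.03 + 0.53) ≈ 1.99297, MB₁ = 3.6, so M₁ = 1.99297 × 3.6 ≈ 7.1747 billion.
After: m₂ = (1 + 0.53) / (0.109 + 0.03 + 0.53) ≈ 2.28700, MB₂ = 3.6 + 0.757 = 4.357, so M₂ = 2.28700 × 4.357 ≈ 9.9645 billion.
ΔM = M₂ − M₁ = 9.9645 − 7.1747 = 2.7898 billion.

₩2.790 billion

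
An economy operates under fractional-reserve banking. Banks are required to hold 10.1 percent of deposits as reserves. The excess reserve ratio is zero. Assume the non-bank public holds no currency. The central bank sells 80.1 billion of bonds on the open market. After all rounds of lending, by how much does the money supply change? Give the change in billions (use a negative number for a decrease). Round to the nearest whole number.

The simple money multiplier is m = 1/rr = 1/0.101 ≈ 9.9010.
An open-market sale reduces the monetary base by 80.1 billion, so ΔM = m × ΔMB = 9.9010 × (−80.1) = -793.0701 billion.

-793 billion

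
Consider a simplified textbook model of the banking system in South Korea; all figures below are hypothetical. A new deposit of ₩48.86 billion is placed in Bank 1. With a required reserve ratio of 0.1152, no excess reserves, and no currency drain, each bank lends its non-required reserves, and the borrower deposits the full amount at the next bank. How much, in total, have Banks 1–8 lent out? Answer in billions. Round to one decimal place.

₩234.3 billion

Bank i lends (1 − rr)^i of the original deposit: Bank 1 lends 48.86·0.8848 ≈ 43.2313, Bank 2 lends 48.86·0.8848² ≈ 38.2511, and so on.
Summing a geometric series: total = 48.86·[0.8848·(1 − 0.8848^8) / (1 − 0.8848)] ≈ 234.3083 billion.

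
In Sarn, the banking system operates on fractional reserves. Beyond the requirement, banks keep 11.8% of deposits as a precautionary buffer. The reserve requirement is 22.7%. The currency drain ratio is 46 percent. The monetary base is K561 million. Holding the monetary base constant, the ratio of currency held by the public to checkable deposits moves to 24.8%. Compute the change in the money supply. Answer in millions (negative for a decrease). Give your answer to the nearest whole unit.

K163 million

Initially m₁ = (1 + 0.46) / (0.227 + 0.118 + 0.46) ≈ 1.8137, so M₁ = 1.8137 × 561 = 1017.4857 million.
After the change m₂ = (1 + 0.248) / (0.227 + 0.118 + 0.248) ≈ 2.1046, so M₂ = 2.1046 × 561 = 1180.6806 million.
ΔM = M₂ − M₁ = 1180.6806 − 1017.4857 = 163.1949 million.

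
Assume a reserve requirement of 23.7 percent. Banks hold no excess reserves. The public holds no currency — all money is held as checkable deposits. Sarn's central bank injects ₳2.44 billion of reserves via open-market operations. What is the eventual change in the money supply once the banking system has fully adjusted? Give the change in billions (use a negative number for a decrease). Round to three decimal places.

The simple money multiplier is m = 1/rr = 1/0.237 ≈ 4.21941.
An open-market purchase increases the monetary base by 2.44 billion, so ΔM = m × ΔMB = 4.21941 × 2.44 ≈ 10.2954 billion.

₳10.295 billion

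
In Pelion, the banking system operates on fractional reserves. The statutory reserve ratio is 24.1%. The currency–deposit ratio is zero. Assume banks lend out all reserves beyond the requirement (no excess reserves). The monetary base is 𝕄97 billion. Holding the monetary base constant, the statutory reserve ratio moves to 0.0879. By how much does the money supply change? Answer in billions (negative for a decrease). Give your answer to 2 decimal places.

𝕄701.04 billion

Initially m₁ = 1 / (0.241) ≈ 4.14938, so M₁ = 4.14938 × 97 ≈ 402.4899 billion.
After the change m₂ = 1 / (0.0879) ≈ 11.37656, so M₂ = 11.37656 × 97 ≈ 1103.5263 billion.
ΔM = M₂ − M₁ = 1103.5263 − 402.4899 = 701.0364 billion.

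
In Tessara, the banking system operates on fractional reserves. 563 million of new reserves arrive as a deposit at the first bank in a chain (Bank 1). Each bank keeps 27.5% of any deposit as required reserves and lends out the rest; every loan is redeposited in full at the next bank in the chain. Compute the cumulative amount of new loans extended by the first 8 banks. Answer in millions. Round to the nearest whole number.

Bank i lends (1 − rr)^i of the original deposit: Bank 1 lends 563·0.7250 = 408.1750, Bank 2 lends 563·0.7250² ≈ 295.9269, and so on.
Summing a geometric series: total = 563·[0.7250·(1 − 0.7250^8) / (1 − 0.7250)] ≈ 1370.9759 million.

1371 million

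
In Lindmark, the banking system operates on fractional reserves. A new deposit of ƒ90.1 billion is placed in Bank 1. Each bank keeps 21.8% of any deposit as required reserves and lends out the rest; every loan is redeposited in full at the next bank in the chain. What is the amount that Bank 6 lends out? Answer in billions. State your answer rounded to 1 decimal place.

Each bank lends a fraction (1 − rr) = 0.7820 of the deposit it receives, so Bank 6 receives 90.1·0.7820^5 and lends 90.1·0.7820^6 ≈ 20.6047 billion.

ƒ20.6 billion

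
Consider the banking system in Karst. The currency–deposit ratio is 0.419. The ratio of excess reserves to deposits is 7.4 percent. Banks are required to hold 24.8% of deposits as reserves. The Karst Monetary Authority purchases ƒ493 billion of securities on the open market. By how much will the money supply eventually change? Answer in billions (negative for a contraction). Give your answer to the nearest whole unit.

The money multiplier is m = (1 + c) / (rr + e + c) = (1 + 0.419) / (0.248 + 0.074 + 0.419) ≈ 1.9150.
The purchase adds 493 billion of base, so ΔM = m × ΔMB = 1.9150 × (+493) = 944.095 billion.

ƒ944 billion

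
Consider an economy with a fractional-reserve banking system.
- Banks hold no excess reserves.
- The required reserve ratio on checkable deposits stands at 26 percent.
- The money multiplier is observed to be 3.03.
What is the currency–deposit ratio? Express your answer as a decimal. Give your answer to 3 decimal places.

0.105

Using m = 3.03. From m = (1 + c)/(c + rr + e), rearranging gives 1 + c = m·(c + rr + e), so c·(1 − m) = m·(rr + e) − 1.
Hence c = [m·(rr + e) − 1]/(1 − m) = [3.03 × (0.26 + 0) − 1] / (1 − 3.03) ≈ 0.104532.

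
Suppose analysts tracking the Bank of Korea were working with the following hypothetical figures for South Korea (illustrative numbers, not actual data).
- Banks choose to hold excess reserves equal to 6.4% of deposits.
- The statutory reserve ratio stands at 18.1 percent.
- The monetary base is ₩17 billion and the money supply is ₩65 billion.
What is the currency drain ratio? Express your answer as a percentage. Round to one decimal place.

2.2%

Using m = M/MB = 65/17 ≈ 3.823529. From m = (1 + c)/(c + rr + e), rearranging gives 1 + c = m·(c + rr + e), so c·(1 − m) = m·(rr + e) − 1.
Hence c = [m·(rr + e) − 1]/(1 − m) = [3.823529 × (0.181 + 0.064) − 1] / (1 − 3.823529) ≈ 0.022396.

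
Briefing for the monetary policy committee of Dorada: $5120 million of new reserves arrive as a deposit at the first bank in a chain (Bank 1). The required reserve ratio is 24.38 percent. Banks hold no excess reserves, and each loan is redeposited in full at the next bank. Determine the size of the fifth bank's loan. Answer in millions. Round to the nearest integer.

Each bank lends a fraction (1 − rr) = 0.7562 of the deposit it receives, so Bank 5 receives 5120·0.7562^4 and lends 5120·0.7562^5 ≈ 1266.0572 million.

$1266 million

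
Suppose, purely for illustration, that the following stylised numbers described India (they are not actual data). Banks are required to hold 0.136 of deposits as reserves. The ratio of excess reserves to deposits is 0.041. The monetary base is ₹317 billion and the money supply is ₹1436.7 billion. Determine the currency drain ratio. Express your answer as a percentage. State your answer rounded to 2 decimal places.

Using m = M/MB = 1436.7/317 ≈ 4.532177. From m = (1 + c)/(c + rr + e), rearranging gives 1 + c = m·(c + rr + e), so c·(1 − m) = m·(rr + e) − 1.
Hence c = [m·(rr + e) − 1]/(1 − m) = [4.532177 × (0.136 + 0.041) − 1] / (1 − 4.532177) ≈ 0.056001.

5.60%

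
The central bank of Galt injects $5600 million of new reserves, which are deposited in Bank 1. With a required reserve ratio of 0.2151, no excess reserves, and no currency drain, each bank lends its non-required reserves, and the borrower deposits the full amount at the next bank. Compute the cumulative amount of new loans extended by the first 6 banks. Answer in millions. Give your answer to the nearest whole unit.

Bank i lends (1 − rr)^i of the original deposit: Bank 1 lends 5600·0.7849 = 4395.4400, Bank 2 lends 5600·0.7849² ≈ 3449.9809, and so on.
Summing a geometric series: total = 5600·[0.7849·(1 − 0.7849^6) / (1 − 0.7849)] ≈ 15656.3831 million.

$15656 million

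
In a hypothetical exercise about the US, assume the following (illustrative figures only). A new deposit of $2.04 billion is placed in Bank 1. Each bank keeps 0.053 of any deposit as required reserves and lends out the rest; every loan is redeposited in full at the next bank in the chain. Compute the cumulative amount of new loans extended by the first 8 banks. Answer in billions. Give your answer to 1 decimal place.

Bank i lends (1 − rr)^i of the original deposit: Bank 1 lends 2.04·0.9470 ≈ 1.9319, Bank 2 lends 2.04·0.9470² ≈ 1.8295, and so on.
Summing a geometric series: total = 2.04·[0.9470·(1 − 0.9470^8) / (1 − 0.9470)] ≈ 12.8727 billion.

$12.9 billion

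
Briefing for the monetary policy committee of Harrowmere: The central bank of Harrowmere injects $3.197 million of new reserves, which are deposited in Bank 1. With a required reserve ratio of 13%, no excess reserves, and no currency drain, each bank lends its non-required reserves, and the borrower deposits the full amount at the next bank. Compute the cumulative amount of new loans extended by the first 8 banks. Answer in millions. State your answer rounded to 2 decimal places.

Bank i lends (1 − rr)^i of the original deposit: Bank 1 lends 3.197·0.8700 ≈ 2.7814, Bank 2 lends 3.197·0.8700² ≈ 2.4198, and so on.
Summing a geometric series: total = 3.197·[0.8700·(1 − 0.8700^8) / (1 − 0.8700)] ≈ 14.3731 million.

$14.37 million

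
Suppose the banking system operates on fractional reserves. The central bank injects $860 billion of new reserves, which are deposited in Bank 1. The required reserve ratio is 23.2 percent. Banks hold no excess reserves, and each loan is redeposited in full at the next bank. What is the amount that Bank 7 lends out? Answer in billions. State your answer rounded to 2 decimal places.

$135.53 billion

Each bank lends a fraction (1 − rr) = 0.7680 of the deposit it receives, so Bank 7 receives 860·0.7680^6 and lends 860·0.7680^7 ≈ 135.5274 billion.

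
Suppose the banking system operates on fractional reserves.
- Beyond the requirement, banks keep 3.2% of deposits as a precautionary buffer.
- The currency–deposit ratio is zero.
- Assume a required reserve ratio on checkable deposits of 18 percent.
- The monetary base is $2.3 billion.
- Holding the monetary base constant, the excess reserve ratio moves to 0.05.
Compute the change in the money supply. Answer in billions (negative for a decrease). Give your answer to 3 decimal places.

Initially m₁ = 1 / (0.18 + 0.032) ≈ 4.71698, so M₁ = 4.71698 × 2.3 ≈ 10.8491 billion.
After the change m₂ = 1 / (0.18 + 0.05) ≈ 4.34783, so M₂ = 4.34783 × 2.3 ≈ 10 billion.
ΔM = M₂ − M₁ = 10 − 10.8491 = -0.8491 billion.

-0.849 billion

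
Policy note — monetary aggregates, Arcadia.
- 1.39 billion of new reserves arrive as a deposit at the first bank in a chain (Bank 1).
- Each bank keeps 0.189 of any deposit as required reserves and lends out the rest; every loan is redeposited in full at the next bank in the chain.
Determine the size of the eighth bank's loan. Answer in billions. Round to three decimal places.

0.260 billion

Each bank lends a fraction (1 − rr) = 0.8110 of the deposit it receives, so Bank 8 receives 1.39·0.8110^7 and lends 1.39·0.8110^8 ≈ 0.2601 billion.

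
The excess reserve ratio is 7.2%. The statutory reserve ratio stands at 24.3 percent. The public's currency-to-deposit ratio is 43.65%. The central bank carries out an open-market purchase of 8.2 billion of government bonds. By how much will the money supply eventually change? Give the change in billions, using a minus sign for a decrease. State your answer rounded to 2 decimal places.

15.67 billion

The money multiplier is m = (1 + c) / (rr + e + c) = (1 + 0.4365) / (0.243 + 0.072 + 0.4365) ≈ 1.9115.
The purchase adds 8.2 billion of base, so ΔM = m × ΔMB = 1.9115 × (+8.2) = 15.6743 billion.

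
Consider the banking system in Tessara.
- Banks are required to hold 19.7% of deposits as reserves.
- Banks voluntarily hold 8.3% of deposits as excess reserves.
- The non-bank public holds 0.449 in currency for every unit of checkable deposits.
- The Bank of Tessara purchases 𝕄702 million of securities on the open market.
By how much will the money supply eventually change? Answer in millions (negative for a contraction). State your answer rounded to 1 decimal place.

The money multiplier is m = (1 + c) / (rr + e + c) = (1 + 0.449) / (0.197 + 0.083 + 0.449) ≈ 1.98765.
The purchase adds 702 million of base, so ΔM = m × ΔMB = 1.98765 × (+702) = 1395.3303 million.

𝕄1395.3 million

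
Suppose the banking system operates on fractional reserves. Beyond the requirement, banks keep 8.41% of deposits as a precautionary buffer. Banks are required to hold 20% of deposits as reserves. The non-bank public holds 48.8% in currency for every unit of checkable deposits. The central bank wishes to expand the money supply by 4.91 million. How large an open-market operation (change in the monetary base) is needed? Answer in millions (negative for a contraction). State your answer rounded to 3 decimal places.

The money multiplier is m = (1 + c) / (rr + e + c) = (1 + 0.488) / (0.2 + 0.0841 + 0.488) ≈ 1.92721.
ΔMB = ΔM / m = (+4.91) / 1.92721 ≈ 2.5477 million.

2.548 million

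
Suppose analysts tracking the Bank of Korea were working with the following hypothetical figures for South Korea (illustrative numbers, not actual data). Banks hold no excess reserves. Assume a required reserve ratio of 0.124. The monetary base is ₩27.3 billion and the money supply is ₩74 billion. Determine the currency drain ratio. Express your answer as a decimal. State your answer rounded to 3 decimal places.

Using m = M/MB = 74/27.3 ≈ 2.710623. From m = (1 + c)/(c + rr + e), rearranging gives 1 + c = m·(c + rr + e), so c·(1 − m) = m·(rr + e) − 1.
Hence c = [m·(rr + e) − 1]/(1 − m) = [2.710623 × (0.124 + 0) − 1] / (1 − 2.710623) ≈ 0.388094.

0.388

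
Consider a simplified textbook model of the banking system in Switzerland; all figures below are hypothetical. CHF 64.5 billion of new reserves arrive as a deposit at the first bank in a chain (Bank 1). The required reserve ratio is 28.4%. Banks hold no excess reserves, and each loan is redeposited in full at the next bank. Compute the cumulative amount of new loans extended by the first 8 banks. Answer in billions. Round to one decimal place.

CHF 151.4 billion

Bank i lends (1 − rr)^i of the original deposit: Bank 1 lends 64.5·0.7160 = 46.1820, Bank 2 lends 64.5·0.7160² ≈ 33.0663, and so on.
Summing a geometric series: total = 64.5·[0.7160·(1 − 0.7160^8) / (1 − 0.7160)] ≈ 151.3806 billion.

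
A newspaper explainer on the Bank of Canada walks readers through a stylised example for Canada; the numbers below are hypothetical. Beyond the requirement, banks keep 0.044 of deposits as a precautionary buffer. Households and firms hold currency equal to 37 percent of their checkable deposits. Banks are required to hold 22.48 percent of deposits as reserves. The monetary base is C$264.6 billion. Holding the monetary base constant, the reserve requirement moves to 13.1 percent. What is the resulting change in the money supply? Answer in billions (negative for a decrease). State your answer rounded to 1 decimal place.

C$97.7 billion

Initially m₁ = (1 + 0.37) / (0.2248 + 0.044 + 0.37) ≈ 2.14465, so M₁ = 2.14465 × 264.6 ≈ 567.4744 billion.
After the change m₂ = (1 + 0.37) / (0.131 + 0.044 + 0.37) ≈ 2.51376, so M₂ = 2.51376 × 264.6 ≈ 665.1409 billion.
ΔM = M₂ − M₁ = 665.1409 − 567.4744 = 97.6665 billion.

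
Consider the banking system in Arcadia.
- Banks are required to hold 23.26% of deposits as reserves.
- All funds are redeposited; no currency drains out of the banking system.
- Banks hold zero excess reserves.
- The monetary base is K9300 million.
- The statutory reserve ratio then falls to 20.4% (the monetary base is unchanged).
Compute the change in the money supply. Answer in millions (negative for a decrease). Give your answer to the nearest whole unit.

Initially m₁ = 1 / (0.2326) ≈ 4.29923, so M₁ = 4.29923 × 9300 = 39982.839 million.
After the change m₂ = 1 / (0.204) ≈ 4.90196, so M₂ = 4.90196 × 9300 = 45588.228 million.
ΔM = M₂ − M₁ = 45588.228 − 39982.839 = 5605.389 million.

K5605 million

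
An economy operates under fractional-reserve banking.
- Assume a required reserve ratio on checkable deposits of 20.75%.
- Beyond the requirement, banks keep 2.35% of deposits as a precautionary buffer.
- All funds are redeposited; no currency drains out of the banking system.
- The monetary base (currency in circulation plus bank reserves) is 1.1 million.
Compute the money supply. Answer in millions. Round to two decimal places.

The money multiplier is m = 1 / (rr + e) = 1 / (0.2075 + 0.0235) ≈ 4.3290.
So M = m × MB = 4.3290 × 1.1 = 4.7619 million.

4.76 million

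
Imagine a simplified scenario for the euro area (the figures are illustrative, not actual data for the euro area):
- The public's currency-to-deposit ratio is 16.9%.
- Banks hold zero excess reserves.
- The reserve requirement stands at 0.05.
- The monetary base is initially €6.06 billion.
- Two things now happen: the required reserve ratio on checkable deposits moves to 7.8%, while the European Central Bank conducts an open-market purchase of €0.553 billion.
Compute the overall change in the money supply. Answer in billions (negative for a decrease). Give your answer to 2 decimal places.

Before: m₁ = (1 + 0.169) / (0.05 + 0.169) ≈ 5.3379, MB₁ = 6.06, so M₁ = 5.3379 × 6.06 ≈ 32.3477 billion.
After: m₂ = (1 + 0.169) / (0.078 + 0.169) ≈ 4.7328, MB₂ = 6.06 + 0.553 = 6.613, so M₂ = 4.7328 × 6.613 ≈ 31.298 billion.
ΔM = M₂ − M₁ = 31.298 − 32.3477 = -1.0497 billion.

-1.05 billion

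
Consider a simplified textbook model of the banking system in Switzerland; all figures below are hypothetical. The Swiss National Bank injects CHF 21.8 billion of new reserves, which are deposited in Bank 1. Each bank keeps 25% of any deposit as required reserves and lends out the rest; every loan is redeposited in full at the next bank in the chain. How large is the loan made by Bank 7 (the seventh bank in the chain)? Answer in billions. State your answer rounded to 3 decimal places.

CHF 2.910 billion

Each bank lends a fraction (1 − rr) = 0.7500 of the deposit it receives, so Bank 7 receives 21.8·0.7500^6 and lends 21.8·0.7500^7 ≈ 2.9099 billion.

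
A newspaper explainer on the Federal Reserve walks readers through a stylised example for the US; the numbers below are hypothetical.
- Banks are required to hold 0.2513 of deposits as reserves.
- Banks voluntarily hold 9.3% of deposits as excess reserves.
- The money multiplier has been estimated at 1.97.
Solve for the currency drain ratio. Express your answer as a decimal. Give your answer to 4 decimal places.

0.3317

Using m = 1.97. From m = (1 + c)/(c + rr + e), rearranging gives 1 + c = m·(c + rr + e), so c·(1 − m) = m·(rr + e) − 1.
Hence c = [m·(rr + e) − 1]/(1 − m) = [1.97 × (0.2513 + 0.093) − 1] / (1 − 1.97) ≈ 0.331679.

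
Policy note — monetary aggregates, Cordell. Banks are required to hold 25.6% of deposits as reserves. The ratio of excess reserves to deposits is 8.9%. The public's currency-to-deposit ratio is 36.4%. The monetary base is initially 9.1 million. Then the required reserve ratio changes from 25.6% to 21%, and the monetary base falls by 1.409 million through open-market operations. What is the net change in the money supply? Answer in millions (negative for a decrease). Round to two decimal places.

-1.68 million

Before: m₁ = (1 + 0.364) / (0.256 + 0.089 + 0.364) ≈ 1.9238, MB₁ = 9.1, so M₁ = 1.9238 × 9.1 ≈ 17.5066 million.
After: m₂ = (1 + 0.364) / (0.21 + 0.089 + 0.364) ≈ 2.0573, MB₂ = 9.1 − 1.409 = 7.691, so M₂ = 2.0573 × 7.691 ≈ 15.8227 million.
ΔM = M₂ − M₁ = 15.8227 − 17.5066 = -1.6839 million.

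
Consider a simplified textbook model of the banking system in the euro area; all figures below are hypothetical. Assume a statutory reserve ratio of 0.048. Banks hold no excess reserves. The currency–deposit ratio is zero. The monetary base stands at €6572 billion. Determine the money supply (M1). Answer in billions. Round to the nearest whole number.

With no currency drain or excess reserves, the money multiplier is m = 1/rr = 1/0.048 ≈ 20.83333.
Money supply M = m × MB = 20.83333 × 6572 ≈ 136916.6448 billion.

€136917 billion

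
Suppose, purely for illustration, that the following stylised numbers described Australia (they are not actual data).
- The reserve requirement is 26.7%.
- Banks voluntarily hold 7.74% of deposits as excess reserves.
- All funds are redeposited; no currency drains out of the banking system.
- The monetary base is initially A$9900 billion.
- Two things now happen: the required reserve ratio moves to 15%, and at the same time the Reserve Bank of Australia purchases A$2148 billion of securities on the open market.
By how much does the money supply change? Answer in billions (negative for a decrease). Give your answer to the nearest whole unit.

A$24236 billion

Before: m₁ = 1 / (0.267 + 0.0774) ≈ 2.903600, MB₁ = 9900, so M₁ = 2.903600 × 9900 = 28745.64 billion.
After: m₂ = 1 / (0.15 + 0.0774) ≈ 4.397537, MB₂ = 9900 + 2148 = 12048, so M₂ = 4.397537 × 12048 ≈ 52981.5258 billion.
ΔM = M₂ − M₁ = 52981.5258 − 28745.64 = 24235.8858 billion.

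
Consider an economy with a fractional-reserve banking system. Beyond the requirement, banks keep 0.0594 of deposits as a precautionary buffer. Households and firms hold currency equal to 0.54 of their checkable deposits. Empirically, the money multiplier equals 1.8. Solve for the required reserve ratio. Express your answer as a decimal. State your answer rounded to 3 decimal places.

Using m = 1.8. Since m = (1 + c)/(c + rr + e), the denominator satisfies c + rr + e = (1 + c)/m = (1 + 0.54) / 1.8 ≈ 0.855556.
With c = 0.54 and e = 0.0594, the required reserve ratio is 0.855556 − 0.54 − 0.0594 = 0.256156.

0.256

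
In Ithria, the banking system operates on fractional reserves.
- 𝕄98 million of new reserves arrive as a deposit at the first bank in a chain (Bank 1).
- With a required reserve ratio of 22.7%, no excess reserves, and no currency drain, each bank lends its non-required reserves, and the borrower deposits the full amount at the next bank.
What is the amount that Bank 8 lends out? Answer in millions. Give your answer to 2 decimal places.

𝕄12.49 million

Each bank lends a fraction (1 − rr) = 0.7730 of the deposit it receives, so Bank 8 receives 98·0.7730^7 and lends 98·0.7730^8 ≈ 12.4929 million.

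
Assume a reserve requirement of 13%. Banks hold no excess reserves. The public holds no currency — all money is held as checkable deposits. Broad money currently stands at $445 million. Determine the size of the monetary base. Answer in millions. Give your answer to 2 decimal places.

$57.85 million

With no currency drain and no excess reserves, the money multiplier is m = 1/rr = 1/0.13 ≈ 7.692308.
The monetary base is MB = M / m = 445 / 7.692308 ≈ 57.85 million.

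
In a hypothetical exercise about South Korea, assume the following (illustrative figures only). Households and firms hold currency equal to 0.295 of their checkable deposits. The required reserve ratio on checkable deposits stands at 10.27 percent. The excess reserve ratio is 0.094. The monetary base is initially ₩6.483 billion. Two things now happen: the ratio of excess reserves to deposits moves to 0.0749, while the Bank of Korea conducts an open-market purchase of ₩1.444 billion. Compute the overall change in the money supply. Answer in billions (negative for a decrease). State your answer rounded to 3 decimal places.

Before: m₁ = (1 + 0.295) / (0.1027 + 0.094 + 0.295) ≈ 2.63372, MB₁ = 6.483, so M₁ = 2.63372 × 6.483 ≈ 17.0744 billion.
After: m₂ = (1 + 0.295) / (0.1027 + 0.0749 + 0.295) ≈ 2.74016, MB₂ = 6.483 + 1.444 = 7.927, so M₂ = 2.74016 × 7.927 ≈ 21.7212 billion.
ΔM = M₂ − M₁ = 21.7212 − 17.0744 = 4.6468 billion.

₩4.647 billion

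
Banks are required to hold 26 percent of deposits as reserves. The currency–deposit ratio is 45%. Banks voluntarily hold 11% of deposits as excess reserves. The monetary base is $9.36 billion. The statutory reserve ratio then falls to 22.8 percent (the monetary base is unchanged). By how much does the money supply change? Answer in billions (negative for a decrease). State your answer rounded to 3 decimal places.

$0.672 billion

Initially m₁ = (1 + 0.45) / (0.26 + 0.11 + 0.45) ≈ 1.76829, so M₁ = 1.76829 × 9.36 ≈ 16.5512 billion.
After the change m₂ = (1 + 0.45) / (0.228 + 0.11 + 0.45) ≈ 1.84010, so M₂ = 1.84010 × 9.36 ≈ 17.2233 billion.
ΔM = M₂ − M₁ = 17.2233 − 16.5512 = 0.6721 billion.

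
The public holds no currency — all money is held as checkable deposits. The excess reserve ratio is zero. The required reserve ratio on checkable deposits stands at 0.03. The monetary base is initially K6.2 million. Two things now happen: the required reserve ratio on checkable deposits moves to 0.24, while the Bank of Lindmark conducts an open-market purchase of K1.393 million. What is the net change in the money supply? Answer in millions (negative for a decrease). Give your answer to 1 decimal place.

-175.0 million

Before: m₁ = 1 / (0.03) ≈ 33.3333, MB₁ = 6.2, so M₁ = 33.3333 × 6.2 ≈ 206.6665 million.
After: m₂ = 1 / (0.24) ≈ 4.1667, MB₂ = 6.2 + 1.393 = 7.593, so M₂ = 4.1667 × 7.593 ≈ 31.6378 million.
ΔM = M₂ − M₁ = 31.6378 − 206.6665 = -175.0287 million.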